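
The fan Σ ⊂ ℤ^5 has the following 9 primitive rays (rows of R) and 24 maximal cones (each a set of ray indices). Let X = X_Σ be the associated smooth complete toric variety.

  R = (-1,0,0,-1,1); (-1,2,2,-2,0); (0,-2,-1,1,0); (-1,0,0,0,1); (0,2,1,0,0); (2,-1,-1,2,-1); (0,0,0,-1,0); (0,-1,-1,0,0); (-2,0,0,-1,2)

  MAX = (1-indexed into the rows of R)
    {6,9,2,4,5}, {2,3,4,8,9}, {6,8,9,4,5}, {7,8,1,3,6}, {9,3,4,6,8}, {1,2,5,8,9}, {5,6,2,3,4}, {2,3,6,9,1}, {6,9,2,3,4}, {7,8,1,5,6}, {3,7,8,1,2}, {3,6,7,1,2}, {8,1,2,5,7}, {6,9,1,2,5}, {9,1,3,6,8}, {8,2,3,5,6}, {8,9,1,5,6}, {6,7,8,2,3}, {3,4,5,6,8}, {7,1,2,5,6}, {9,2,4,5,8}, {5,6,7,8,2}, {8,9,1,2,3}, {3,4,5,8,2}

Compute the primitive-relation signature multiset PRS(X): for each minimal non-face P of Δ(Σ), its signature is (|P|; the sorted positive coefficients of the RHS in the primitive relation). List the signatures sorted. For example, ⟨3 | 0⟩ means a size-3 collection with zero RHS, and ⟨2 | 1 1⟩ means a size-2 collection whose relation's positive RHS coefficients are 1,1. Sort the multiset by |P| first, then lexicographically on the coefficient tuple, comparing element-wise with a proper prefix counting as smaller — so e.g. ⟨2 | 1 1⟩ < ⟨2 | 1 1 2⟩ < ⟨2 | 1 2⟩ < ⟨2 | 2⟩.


Minimal non-faces — 9 found among 9 rays, 24 max cones:

  P={1,4}:  v_{1} + v_{4} = v_{9}  ⟹  sig = ⟨2 | 1⟩
  P={4,7}:  v_{4} + v_{7} = v_{1}  ⟹  sig = ⟨2 | 1⟩
  P={7,9}:  v_{7} + v_{9} = 2·v_{1}  ⟹  sig = ⟨2 | 2⟩
  P={3,5,7}:  v_{3} + v_{5} + v_{7} = 0  ⟹  sig = ⟨3 | 0⟩
  P={1,3,5}:  v_{1} + v_{3} + v_{5} = v_{4}  ⟹  sig = ⟨3 | 1⟩
  P={3,5,9}:  v_{3} + v_{5} + v_{9} = 2·v_{4}  ⟹  sig = ⟨3 | 2⟩
  P={2,4,6,8}:  v_{2} + v_{4} + v_{6} + v_{8} = 0  ⟹  sig = ⟨4 | 0⟩
  P={1,2,6,8}:  v_{1} + v_{2} + v_{6} + v_{8} = v_{7}  ⟹  sig = ⟨4 | 1⟩
  P={2,6,8,9}:  v_{2} + v_{6} + v_{8} + v_{9} = v_{1}  ⟹  sig = ⟨4 | 1⟩

so the primitive-relation signature multiset is
[⟨2 | 1⟩, ⟨2 | 1⟩, ⟨2 | 2⟩, ⟨3 | 0⟩, ⟨3 | 1⟩, ⟨3 | 2⟩, ⟨4 | 0⟩, ⟨4 | 1⟩, ⟨4 | 1⟩]


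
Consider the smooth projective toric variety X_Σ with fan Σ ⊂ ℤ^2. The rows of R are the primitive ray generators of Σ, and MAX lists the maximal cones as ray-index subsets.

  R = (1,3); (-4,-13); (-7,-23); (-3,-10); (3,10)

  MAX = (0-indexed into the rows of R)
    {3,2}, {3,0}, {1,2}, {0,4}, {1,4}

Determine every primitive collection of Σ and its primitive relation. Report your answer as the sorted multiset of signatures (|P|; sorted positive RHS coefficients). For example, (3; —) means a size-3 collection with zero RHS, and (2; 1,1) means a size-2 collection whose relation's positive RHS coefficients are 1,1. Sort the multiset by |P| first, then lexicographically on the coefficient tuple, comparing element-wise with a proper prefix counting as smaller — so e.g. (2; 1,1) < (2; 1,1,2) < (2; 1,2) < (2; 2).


The 5 primitive collections of Σ (r=5, n=2):

  • {3,4}:  v_{3} + v_{4} = 0 ; sig = (2; —)
  • {0,1}:  v_{0} + v_{1} = v_{3} ; sig = (2; 1)
  • {1,3}:  v_{1} + v_{3} = v_{2} ; sig = (2; 1)
  • {2,4}:  v_{2} + v_{4} = v_{1} ; sig = (2; 1)
  • {0,2}:  v_{0} + v_{2} = 2·v_{3} ; sig = (2; 2)

Hence PRS(X_Σ) =
{ (2; —),  (2; 1) ×3,  (2; 2) }


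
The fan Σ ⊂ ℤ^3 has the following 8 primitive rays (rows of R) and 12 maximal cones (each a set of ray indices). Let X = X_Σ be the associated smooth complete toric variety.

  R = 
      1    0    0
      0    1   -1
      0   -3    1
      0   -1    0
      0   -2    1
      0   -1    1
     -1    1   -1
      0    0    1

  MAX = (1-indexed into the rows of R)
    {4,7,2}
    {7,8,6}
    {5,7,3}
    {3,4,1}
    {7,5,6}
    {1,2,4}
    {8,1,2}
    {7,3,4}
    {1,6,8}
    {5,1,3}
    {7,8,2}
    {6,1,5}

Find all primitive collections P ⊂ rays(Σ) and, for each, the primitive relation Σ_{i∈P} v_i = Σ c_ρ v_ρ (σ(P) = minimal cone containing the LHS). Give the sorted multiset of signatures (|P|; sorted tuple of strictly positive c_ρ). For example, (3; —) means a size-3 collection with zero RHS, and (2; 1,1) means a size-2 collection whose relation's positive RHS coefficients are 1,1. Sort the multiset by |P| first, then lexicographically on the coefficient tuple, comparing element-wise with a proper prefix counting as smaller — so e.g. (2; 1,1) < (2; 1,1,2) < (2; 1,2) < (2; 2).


10 collections generate NE(X_Σ); each relation:

  • {2,6}:  v_{2} + v_{6} = 0  ⇒ sig = (2; —)
  • {1,7}:  v_{1} + v_{7} = v_{2}  ⇒ sig = (2; 1)
  • {2,5}:  v_{2} + v_{5} = v_{4}  ⇒ sig = (2; 1)
  • {4,5}:  v_{4} + v_{5} = v_{3}  ⇒ sig = (2; 1)
  • {4,6}:  v_{4} + v_{6} = v_{5}  ⇒ sig = (2; 1)
  • {4,8}:  v_{4} + v_{8} = v_{6}  ⇒ sig = (2; 1)
  • {3,8}:  v_{3} + v_{8} = v_{5} + v_{6}  ⇒ sig = (2; 1,1)
  • {2,3}:  v_{2} + v_{3} = 2·v_{4}  ⇒ sig = (2; 2)
  • {3,6}:  v_{3} + v_{6} = 2·v_{5}  ⇒ sig = (2; 2)
  • {5,8}:  v_{5} + v_{8} = 2·v_{6}  ⇒ sig = (2; 2)

Signatures (|P|; sorted positive RHS coefficients), sorted:
    (2; —)
    (2; 1)
    (2; 1)
    (2; 1)
    (2; 1)
    (2; 1)
    (2; 1,1)
    (2; 2)
    (2; 2)
    (2; 2)


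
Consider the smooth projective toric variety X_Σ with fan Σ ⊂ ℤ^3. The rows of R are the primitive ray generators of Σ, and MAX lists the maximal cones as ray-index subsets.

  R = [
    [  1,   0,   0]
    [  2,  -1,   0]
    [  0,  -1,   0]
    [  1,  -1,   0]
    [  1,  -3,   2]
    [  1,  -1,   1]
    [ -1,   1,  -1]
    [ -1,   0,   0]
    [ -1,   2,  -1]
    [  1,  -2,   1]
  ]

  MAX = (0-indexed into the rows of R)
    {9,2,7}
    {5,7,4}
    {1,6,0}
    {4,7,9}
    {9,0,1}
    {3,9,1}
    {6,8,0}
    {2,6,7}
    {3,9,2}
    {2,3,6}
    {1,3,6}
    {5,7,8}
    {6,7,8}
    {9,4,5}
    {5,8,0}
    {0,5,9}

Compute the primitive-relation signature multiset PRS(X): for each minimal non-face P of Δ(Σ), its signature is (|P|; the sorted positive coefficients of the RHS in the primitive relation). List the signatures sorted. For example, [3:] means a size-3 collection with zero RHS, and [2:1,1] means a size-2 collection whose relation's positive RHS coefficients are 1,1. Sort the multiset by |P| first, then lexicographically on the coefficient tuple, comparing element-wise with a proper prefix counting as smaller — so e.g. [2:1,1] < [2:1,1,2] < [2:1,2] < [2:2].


Primitive collections (22):

  P={0,7}:  v_{0} + v_{7} = 0  so sig = [2:]
  P={5,6}:  v_{5} + v_{6} = 0  so sig = [2:]
  P={8,9}:  v_{8} + v_{9} = 0  so sig = [2:]
  P={0,2}:  v_{0} + v_{2} = v_{3}  so sig = [2:1]
  P={0,3}:  v_{0} + v_{3} = v_{1}  so sig = [2:1]
  P={1,7}:  v_{1} + v_{7} = v_{3}  so sig = [2:1]
  P={2,5}:  v_{2} + v_{5} = v_{9}  so sig = [2:1]
  P={2,8}:  v_{2} + v_{8} = v_{6}  so sig = [2:1]
  P={3,7}:  v_{3} + v_{7} = v_{2}  so sig = [2:1]
  P={6,9}:  v_{6} + v_{9} = v_{2}  so sig = [2:1]
  P={0,4}:  v_{0} + v_{4} = v_{5} + v_{9}  so sig = [2:1,1]
  P={3,5}:  v_{3} + v_{5} = v_{0} + v_{9}  so sig = [2:1,1]
  P={3,8}:  v_{3} + v_{8} = v_{0} + v_{6}  so sig = [2:1,1]
  P={4,6}:  v_{4} + v_{6} = v_{7} + v_{9}  so sig = [2:1,1]
  P={4,8}:  v_{4} + v_{8} = v_{5} + v_{7}  so sig = [2:1,1]
  P={1,4}:  v_{1} + v_{4} = v_{0} + 2·v_{9}  so sig = [2:1,2]
  P={1,5}:  v_{1} + v_{5} = 2·v_{0} + v_{9}  so sig = [2:1,2]
  P={1,8}:  v_{1} + v_{8} = 2·v_{0} + v_{6}  so sig = [2:1,2]
  P={2,4}:  v_{2} + v_{4} = v_{7} + 2·v_{9}  so sig = [2:1,2]
  P={1,2}:  v_{1} + v_{2} = 2·v_{3}  so sig = [2:2]
  P={3,4}:  v_{3} + v_{4} = 2·v_{9}  so sig = [2:2]
  P={5,7,9}:  v_{5} + v_{7} + v_{9} = v_{4}  so sig = [3:1]

Signatures (|P|; sorted positive RHS coefficients), sorted:
    |P|=2: 21 collections, coeffs (), (), (), (1), (1), (1), (1), (1), (1), (1), (1,1), (1,1), (1,1), (1,1), (1,1), (1,2), (1,2), (1,2), (1,2), (2), (2)
    |P|=3: 1 collection, coeffs (1)


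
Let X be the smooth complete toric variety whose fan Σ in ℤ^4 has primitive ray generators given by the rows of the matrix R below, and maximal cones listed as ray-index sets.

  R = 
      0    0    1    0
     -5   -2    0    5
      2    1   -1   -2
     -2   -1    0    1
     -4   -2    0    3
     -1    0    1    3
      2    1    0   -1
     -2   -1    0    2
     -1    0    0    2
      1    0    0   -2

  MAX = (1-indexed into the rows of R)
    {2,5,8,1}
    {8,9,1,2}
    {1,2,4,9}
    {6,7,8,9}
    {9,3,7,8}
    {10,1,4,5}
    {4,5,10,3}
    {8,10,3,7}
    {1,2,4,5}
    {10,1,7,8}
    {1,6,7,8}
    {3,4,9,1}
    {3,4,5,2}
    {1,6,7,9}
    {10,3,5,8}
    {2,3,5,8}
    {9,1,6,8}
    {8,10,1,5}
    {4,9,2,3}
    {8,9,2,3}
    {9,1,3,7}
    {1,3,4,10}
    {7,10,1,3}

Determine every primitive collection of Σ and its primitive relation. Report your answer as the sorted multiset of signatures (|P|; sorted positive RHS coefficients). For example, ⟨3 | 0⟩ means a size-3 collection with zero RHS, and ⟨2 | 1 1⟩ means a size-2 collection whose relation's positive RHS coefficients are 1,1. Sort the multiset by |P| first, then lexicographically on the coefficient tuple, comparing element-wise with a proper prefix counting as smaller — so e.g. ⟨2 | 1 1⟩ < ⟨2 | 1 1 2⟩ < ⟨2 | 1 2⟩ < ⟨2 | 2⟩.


16 collections generate NE(X_Σ); each relation:

  P={4,7}:  v_{4} + v_{7} = 0  ⟹  sig = ⟨2 | 0⟩
  P={9,10}:  v_{9} + v_{10} = 0  ⟹  sig = ⟨2 | 0⟩
  P={2,10}:  v_{2} + v_{10} = v_{5}  ⟹  sig = ⟨2 | 1⟩
  P={4,8}:  v_{4} + v_{8} = v_{5}  ⟹  sig = ⟨2 | 1⟩
  P={5,7}:  v_{5} + v_{7} = v_{8}  ⟹  sig = ⟨2 | 1⟩
  P={5,9}:  v_{5} + v_{9} = v_{2}  ⟹  sig = ⟨2 | 1⟩
  P={2,7}:  v_{2} + v_{7} = v_{8} + v_{9}  ⟹  sig = ⟨2 | 1 1⟩
  P={3,6}:  v_{3} + v_{6} = v_{7} + v_{9}  ⟹  sig = ⟨2 | 1 1⟩
  P={4,6}:  v_{4} + v_{6} = v_{1} + v_{8} + v_{9}  ⟹  sig = ⟨2 | 1 1 1⟩
  P={6,10}:  v_{6} + v_{10} = v_{1} + v_{7} + v_{8}  ⟹  sig = ⟨2 | 1 1 1⟩
  P={5,6}:  v_{5} + v_{6} = v_{1} + 2·v_{8} + v_{9}  ⟹  sig = ⟨2 | 1 1 2⟩
  P={2,6}:  v_{2} + v_{6} = v_{1} + 2·v_{8} + 2·v_{9}  ⟹  sig = ⟨2 | 1 2 2⟩
  P={1,3,8}:  v_{1} + v_{3} + v_{8} = 0  ⟹  sig = ⟨3 | 0⟩
  P={1,3,5}:  v_{1} + v_{3} + v_{5} = v_{4}  ⟹  sig = ⟨3 | 1⟩
  P={1,2,3}:  v_{1} + v_{2} + v_{3} = v_{4} + v_{9}  ⟹  sig = ⟨3 | 1 1⟩
  P={1,7,8,9}:  v_{1} + v_{7} + v_{8} + v_{9} = v_{6}  ⟹  sig = ⟨4 | 1⟩

Hence PRS(X_Σ) =
    ⟨2 | 0⟩
    ⟨2 | 0⟩
    ⟨2 | 1⟩
    ⟨2 | 1⟩
    ⟨2 | 1⟩
    ⟨2 | 1⟩
    ⟨2 | 1 1⟩
    ⟨2 | 1 1⟩
    ⟨2 | 1 1 1⟩
    ⟨2 | 1 1 1⟩
    ⟨2 | 1 1 2⟩
    ⟨2 | 1 2 2⟩
    ⟨3 | 0⟩
    ⟨3 | 1⟩
    ⟨3 | 1 1⟩
    ⟨4 | 1⟩


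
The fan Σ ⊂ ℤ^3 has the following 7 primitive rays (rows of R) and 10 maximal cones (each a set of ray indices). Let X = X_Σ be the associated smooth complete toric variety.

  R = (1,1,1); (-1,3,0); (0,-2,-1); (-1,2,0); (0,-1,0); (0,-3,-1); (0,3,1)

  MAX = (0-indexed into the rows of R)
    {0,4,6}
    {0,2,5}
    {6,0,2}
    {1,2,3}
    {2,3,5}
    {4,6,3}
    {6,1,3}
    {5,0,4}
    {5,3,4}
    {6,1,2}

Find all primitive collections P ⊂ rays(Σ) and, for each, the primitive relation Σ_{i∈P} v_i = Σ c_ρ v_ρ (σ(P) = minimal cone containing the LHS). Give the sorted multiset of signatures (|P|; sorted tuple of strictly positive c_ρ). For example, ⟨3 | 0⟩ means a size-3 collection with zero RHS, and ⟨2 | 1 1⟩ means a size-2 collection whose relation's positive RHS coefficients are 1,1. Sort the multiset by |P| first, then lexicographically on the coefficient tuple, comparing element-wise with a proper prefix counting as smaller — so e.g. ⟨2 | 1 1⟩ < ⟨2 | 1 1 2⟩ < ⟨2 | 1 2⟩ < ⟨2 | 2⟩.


Primitive collections (7):

  P = {5,6}:  v_{5} + v_{6} = 0  ⟹  sig = ⟨2 | 0⟩
  P = {0,3}:  v_{0} + v_{3} = v_{6}  ⟹  sig = ⟨2 | 1⟩
  P = {1,4}:  v_{1} + v_{4} = v_{3}  ⟹  sig = ⟨2 | 1⟩
  P = {2,4}:  v_{2} + v_{4} = v_{5}  ⟹  sig = ⟨2 | 1⟩
  P = {1,5}:  v_{1} + v_{5} = v_{2} + v_{3}  ⟹  sig = ⟨2 | 1 1⟩
  P = {0,1}:  v_{0} + v_{1} = v_{2} + 2·v_{6}  ⟹  sig = ⟨2 | 1 2⟩
  P = {2,3,6}:  v_{2} + v_{3} + v_{6} = v_{1}  ⟹  sig = ⟨3 | 1⟩

Signatures (|P|; sorted positive RHS coefficients), sorted:
    |P|=2: 6 collections, coeffs (), (1), (1), (1), (1,1), (1,2)
    |P|=3: 1 collection, coeffs (1)


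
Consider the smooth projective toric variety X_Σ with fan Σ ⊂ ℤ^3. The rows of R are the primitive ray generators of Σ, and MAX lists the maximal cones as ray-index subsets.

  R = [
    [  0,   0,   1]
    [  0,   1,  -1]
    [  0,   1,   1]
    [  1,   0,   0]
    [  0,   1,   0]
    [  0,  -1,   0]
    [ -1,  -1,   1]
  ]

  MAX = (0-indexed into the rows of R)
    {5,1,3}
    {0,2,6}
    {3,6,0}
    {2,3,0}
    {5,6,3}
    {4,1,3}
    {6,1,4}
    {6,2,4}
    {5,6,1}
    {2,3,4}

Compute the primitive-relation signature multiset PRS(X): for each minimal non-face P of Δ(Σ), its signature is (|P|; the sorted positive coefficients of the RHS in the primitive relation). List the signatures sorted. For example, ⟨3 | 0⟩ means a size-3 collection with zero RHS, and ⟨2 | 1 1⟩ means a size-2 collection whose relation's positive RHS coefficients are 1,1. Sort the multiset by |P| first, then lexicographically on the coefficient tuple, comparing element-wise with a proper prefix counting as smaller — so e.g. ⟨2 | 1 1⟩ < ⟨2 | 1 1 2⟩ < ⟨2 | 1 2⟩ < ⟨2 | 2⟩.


Σ has 9 primitive collections:

  P = {4,5}:  v_{4} + v_{5} = 0  ⟹  sig = ⟨2 | 0⟩
  P = {0,1}:  v_{0} + v_{1} = v_{4}  ⟹  sig = ⟨2 | 1⟩
  P = {0,4}:  v_{0} + v_{4} = v_{2}  ⟹  sig = ⟨2 | 1⟩
  P = {2,5}:  v_{2} + v_{5} = v_{0}  ⟹  sig = ⟨2 | 1⟩
  P = {0,5}:  v_{0} + v_{5} = v_{3} + v_{6}  ⟹  sig = ⟨2 | 1 1⟩
  P = {1,2}:  v_{1} + v_{2} = 2·v_{4}  ⟹  sig = ⟨2 | 2⟩
  P = {1,3,6}:  v_{1} + v_{3} + v_{6} = 0  ⟹  sig = ⟨3 | 0⟩
  P = {3,4,6}:  v_{3} + v_{4} + v_{6} = v_{0}  ⟹  sig = ⟨3 | 1⟩
  P = {2,3,6}:  v_{2} + v_{3} + v_{6} = 2·v_{0}  ⟹  sig = ⟨3 | 2⟩

so the primitive-relation signature multiset is
{ ⟨2 | 0⟩,  ⟨2 | 1⟩ ×3,  ⟨2 | 1 1⟩,  ⟨2 | 2⟩,  ⟨3 | 0⟩,  ⟨3 | 1⟩,  ⟨3 | 2⟩ }


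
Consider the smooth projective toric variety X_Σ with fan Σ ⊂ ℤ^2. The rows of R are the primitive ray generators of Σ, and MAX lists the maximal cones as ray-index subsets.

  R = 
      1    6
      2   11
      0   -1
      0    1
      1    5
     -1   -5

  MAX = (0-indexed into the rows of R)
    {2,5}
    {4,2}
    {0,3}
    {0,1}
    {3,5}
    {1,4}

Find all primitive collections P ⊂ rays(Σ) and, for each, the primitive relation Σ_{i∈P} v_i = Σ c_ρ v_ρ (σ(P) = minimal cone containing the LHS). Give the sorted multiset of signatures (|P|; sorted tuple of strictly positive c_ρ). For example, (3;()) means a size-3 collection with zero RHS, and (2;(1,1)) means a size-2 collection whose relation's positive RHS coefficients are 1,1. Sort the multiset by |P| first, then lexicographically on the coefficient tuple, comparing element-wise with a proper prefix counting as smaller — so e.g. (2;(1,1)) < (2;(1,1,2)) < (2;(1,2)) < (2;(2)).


Σ has 9 primitive collections:

  • {2,3}:  v_{2} + v_{3} = 0 — sig = (2;())
  • {4,5}:  v_{4} + v_{5} = 0 — sig = (2;())
  • {0,2}:  v_{0} + v_{2} = v_{4} — sig = (2;(1))
  • {0,4}:  v_{0} + v_{4} = v_{1} — sig = (2;(1))
  • {0,5}:  v_{0} + v_{5} = v_{3} — sig = (2;(1))
  • {1,5}:  v_{1} + v_{5} = v_{0} — sig = (2;(1))
  • {3,4}:  v_{3} + v_{4} = v_{0} — sig = (2;(1))
  • {1,2}:  v_{1} + v_{2} = 2·v_{4} — sig = (2;(2))
  • {1,3}:  v_{1} + v_{3} = 2·v_{0} — sig = (2;(2))

Hence PRS(X_Σ) =
[(2;()), (2;()), (2;(1)), (2;(1)), (2;(1)), (2;(1)), (2;(1)), (2;(2)), (2;(2))]


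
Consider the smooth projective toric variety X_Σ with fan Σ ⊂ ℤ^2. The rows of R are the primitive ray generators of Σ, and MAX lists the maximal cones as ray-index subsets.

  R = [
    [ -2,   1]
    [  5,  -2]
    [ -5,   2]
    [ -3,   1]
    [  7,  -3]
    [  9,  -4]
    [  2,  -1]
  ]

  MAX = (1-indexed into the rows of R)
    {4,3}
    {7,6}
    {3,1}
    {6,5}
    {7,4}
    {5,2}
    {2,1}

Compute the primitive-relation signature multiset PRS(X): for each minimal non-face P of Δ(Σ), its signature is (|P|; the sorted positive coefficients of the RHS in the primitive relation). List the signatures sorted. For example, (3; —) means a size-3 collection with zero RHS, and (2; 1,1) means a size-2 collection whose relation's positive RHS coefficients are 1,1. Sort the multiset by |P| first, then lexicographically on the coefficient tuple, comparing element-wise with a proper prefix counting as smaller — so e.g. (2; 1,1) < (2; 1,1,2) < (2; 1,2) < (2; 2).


The 14 primitive collections of Σ (r=7, n=2):

  P={1,7}:  v_{1} + v_{7} = 0  ⟹  sig = (2; —)
  P={2,3}:  v_{2} + v_{3} = 0  ⟹  sig = (2; —)
  P={1,4}:  v_{1} + v_{4} = v_{3}  ⟹  sig = (2; 1)
  P={1,5}:  v_{1} + v_{5} = v_{2}  ⟹  sig = (2; 1)
  P={1,6}:  v_{1} + v_{6} = v_{5}  ⟹  sig = (2; 1)
  P={2,4}:  v_{2} + v_{4} = v_{7}  ⟹  sig = (2; 1)
  P={2,7}:  v_{2} + v_{7} = v_{5}  ⟹  sig = (2; 1)
  P={3,5}:  v_{3} + v_{5} = v_{7}  ⟹  sig = (2; 1)
  P={3,7}:  v_{3} + v_{7} = v_{4}  ⟹  sig = (2; 1)
  P={5,7}:  v_{5} + v_{7} = v_{6}  ⟹  sig = (2; 1)
  P={2,6}:  v_{2} + v_{6} = 2·v_{5}  ⟹  sig = (2; 2)
  P={3,6}:  v_{3} + v_{6} = 2·v_{7}  ⟹  sig = (2; 2)
  P={4,5}:  v_{4} + v_{5} = 2·v_{7}  ⟹  sig = (2; 2)
  P={4,6}:  v_{4} + v_{6} = 3·v_{7}  ⟹  sig = (2; 3)

Sorted signature multiset PRS(X):
    (2; —)
    (2; —)
    (2; 1)
    (2; 1)
    (2; 1)
    (2; 1)
    (2; 1)
    (2; 1)
    (2; 1)
    (2; 1)
    (2; 2)
    (2; 2)
    (2; 2)
    (2; 3)


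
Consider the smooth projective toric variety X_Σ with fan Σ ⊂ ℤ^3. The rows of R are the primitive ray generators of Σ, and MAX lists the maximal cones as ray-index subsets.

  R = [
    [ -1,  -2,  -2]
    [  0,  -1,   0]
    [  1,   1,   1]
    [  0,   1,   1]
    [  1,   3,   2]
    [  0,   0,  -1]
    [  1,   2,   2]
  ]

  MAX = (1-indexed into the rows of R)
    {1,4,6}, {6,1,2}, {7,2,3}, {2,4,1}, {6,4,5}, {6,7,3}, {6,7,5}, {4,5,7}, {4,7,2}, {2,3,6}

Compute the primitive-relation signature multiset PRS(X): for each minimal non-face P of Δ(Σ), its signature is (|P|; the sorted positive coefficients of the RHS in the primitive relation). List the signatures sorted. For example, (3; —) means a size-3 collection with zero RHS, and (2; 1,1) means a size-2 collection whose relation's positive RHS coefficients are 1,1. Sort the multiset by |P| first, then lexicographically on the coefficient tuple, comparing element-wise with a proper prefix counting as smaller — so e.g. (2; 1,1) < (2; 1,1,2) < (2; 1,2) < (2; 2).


9 minimal non-faces of Δ(Σ) (on 7 rays):

  P = {1,7}:  v_{1} + v_{7} = 0  ⟹  sig = (2; —)
  P = {2,5}:  v_{2} + v_{5} = v_{7}  ⟹  sig = (2; 1)
  P = {3,4}:  v_{3} + v_{4} = v_{7}  ⟹  sig = (2; 1)
  P = {1,3}:  v_{1} + v_{3} = v_{2} + v_{6}  ⟹  sig = (2; 1,1)
  P = {1,5}:  v_{1} + v_{5} = v_{4} + v_{6}  ⟹  sig = (2; 1,1)
  P = {3,5}:  v_{3} + v_{5} = v_{6} + 2·v_{7}  ⟹  sig = (2; 1,2)
  P = {2,4,6}:  v_{2} + v_{4} + v_{6} = 0  ⟹  sig = (3; —)
  P = {2,6,7}:  v_{2} + v_{6} + v_{7} = v_{3}  ⟹  sig = (3; 1)
  P = {4,6,7}:  v_{4} + v_{6} + v_{7} = v_{5}  ⟹  sig = (3; 1)

so the primitive-relation signature multiset is
{ (2; —),  (2; 1) ×2,  (2; 1,1) ×2,  (2; 1,2),  (3; —),  (3; 1) ×2 }


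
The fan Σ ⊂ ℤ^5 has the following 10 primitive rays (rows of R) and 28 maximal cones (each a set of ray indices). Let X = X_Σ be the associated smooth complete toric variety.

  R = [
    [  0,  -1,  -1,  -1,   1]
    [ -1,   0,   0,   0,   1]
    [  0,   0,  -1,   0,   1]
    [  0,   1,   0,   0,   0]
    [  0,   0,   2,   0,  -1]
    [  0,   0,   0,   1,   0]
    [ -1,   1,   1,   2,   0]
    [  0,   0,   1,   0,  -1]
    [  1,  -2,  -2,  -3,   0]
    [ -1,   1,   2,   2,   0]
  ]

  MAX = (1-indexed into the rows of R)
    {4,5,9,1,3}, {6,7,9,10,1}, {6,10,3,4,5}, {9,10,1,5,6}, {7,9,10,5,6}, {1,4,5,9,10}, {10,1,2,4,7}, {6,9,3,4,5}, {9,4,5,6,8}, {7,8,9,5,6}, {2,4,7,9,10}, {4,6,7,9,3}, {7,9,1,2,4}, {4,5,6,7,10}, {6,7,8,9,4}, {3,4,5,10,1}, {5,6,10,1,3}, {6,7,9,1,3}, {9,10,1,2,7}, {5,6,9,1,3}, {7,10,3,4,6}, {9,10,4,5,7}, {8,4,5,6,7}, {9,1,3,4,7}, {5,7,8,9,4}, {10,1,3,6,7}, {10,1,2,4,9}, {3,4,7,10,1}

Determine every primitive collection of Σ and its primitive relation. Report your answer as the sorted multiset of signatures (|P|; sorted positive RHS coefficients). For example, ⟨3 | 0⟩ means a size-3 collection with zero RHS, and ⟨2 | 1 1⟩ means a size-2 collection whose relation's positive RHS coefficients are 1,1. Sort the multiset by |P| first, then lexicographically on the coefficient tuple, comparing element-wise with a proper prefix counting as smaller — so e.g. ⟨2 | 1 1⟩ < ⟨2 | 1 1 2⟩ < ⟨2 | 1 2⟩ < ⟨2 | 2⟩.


The 14 primitive collections of Σ (r=10, n=5):

  P = {3,8}:  v_{3} + v_{8} = 0  so sig = ⟨2 | 0⟩
  P = {1,8}:  v_{1} + v_{8} = v_{9} + v_{10}  so sig = ⟨2 | 1 1⟩
  P = {2,6}:  v_{2} + v_{6} = v_{1} + v_{7}  so sig = ⟨2 | 1 1⟩
  P = {8,10}:  v_{8} + v_{10} = v_{5} + v_{7}  so sig = ⟨2 | 1 1⟩
  P = {2,3}:  v_{2} + v_{3} = 2·v_{1} + v_{4} + v_{7}  so sig = ⟨2 | 1 1 2⟩
  P = {2,8}:  v_{2} + v_{8} = v_{4} + v_{7} + 2·v_{9} + 2·v_{10}  so sig = ⟨2 | 1 1 2 2⟩
  P = {2,5}:  v_{2} + v_{5} = v_{4} + 2·v_{9} + 3·v_{10}  so sig = ⟨2 | 1 2 3⟩
  P = {1,4,6}:  v_{1} + v_{4} + v_{6} = v_{3}  so sig = ⟨3 | 1⟩
  P = {3,5,7}:  v_{3} + v_{5} + v_{7} = v_{10}  so sig = ⟨3 | 1⟩
  P = {3,9,10}:  v_{3} + v_{9} + v_{10} = v_{1}  so sig = ⟨3 | 1⟩
  P = {1,5,7}:  v_{1} + v_{5} + v_{7} = v_{9} + 2·v_{10}  so sig = ⟨3 | 1 2⟩
  P = {4,6,9,10}:  v_{4} + v_{6} + v_{9} + v_{10} = 0  so sig = ⟨4 | 0⟩
  P = {1,4,7,9,10}:  v_{1} + v_{4} + v_{7} + v_{9} + v_{10} = v_{2}  so sig = ⟨5 | 1⟩
  P = {4,5,6,7,9}:  v_{4} + v_{5} + v_{6} + v_{7} + v_{9} = v_{8}  so sig = ⟨5 | 1⟩

so the primitive-relation signature multiset is
    |P|=2: 7 collections, coeffs (), (1,1), (1,1), (1,1), (1,1,2), (1,1,2,2), (1,2,3)
    |P|=3: 4 collections, coeffs (1), (1), (1), (1,2)
    |P|=4: 1 collection, coeffs ()
    |P|=5: 2 collections, coeffs (1), (1)


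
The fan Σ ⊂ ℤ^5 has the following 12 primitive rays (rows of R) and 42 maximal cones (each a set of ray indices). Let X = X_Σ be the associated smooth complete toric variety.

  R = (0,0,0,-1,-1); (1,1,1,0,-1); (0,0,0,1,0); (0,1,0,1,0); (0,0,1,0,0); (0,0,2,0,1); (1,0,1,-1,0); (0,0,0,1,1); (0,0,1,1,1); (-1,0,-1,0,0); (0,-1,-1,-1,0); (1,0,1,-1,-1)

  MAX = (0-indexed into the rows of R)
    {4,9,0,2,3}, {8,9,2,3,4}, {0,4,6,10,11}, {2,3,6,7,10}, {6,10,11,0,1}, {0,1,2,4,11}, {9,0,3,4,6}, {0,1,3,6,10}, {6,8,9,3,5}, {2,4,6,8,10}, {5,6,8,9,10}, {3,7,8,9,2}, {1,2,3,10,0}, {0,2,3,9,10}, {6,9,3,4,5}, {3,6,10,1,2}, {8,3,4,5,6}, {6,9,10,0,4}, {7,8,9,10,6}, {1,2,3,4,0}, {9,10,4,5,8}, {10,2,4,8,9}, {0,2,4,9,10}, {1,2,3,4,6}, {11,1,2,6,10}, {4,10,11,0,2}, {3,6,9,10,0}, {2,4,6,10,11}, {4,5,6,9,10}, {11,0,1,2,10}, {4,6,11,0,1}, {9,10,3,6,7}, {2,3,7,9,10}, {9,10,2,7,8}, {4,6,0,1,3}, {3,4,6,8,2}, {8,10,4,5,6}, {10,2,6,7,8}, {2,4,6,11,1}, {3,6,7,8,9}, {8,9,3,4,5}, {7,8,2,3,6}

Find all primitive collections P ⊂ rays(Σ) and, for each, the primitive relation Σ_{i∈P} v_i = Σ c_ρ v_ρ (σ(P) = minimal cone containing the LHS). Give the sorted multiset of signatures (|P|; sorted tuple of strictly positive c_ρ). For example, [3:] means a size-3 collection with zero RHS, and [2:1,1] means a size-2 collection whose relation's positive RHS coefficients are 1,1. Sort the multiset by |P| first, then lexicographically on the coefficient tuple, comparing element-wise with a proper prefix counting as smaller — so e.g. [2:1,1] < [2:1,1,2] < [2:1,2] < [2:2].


|primitive collections| = 22. Relations:

  • {0,7}:  v_{0} + v_{7} = 0  so sig = [2:]
  • {0,8}:  v_{0} + v_{8} = v_{4}  so sig = [2:1]
  • {3,11}:  v_{3} + v_{11} = v_{1}  so sig = [2:1]
  • {4,7}:  v_{4} + v_{7} = v_{8}  so sig = [2:1]
  • {9,11}:  v_{9} + v_{11} = v_{0}  so sig = [2:1]
  • {1,9}:  v_{1} + v_{9} = v_{0} + v_{3}  so sig = [2:1,1]
  • {2,5}:  v_{2} + v_{5} = v_{4} + v_{8}  so sig = [2:1,1]
  • {7,11}:  v_{7} + v_{11} = v_{2} + v_{6}  so sig = [2:1,1]
  • {1,7}:  v_{1} + v_{7} = v_{2} + v_{3} + v_{6}  so sig = [2:1,1,1]
  • {8,11}:  v_{8} + v_{11} = v_{2} + v_{4} + v_{6}  so sig = [2:1,1,1]
  • {1,8}:  v_{1} + v_{8} = v_{2} + v_{3} + v_{4} + v_{6}  so sig = [2:1,1,1,1]
  • {0,5}:  v_{0} + v_{5} = 2·v_{4} + v_{6} + v_{9}  so sig = [2:1,1,2]
  • {1,5}:  v_{1} + v_{5} = v_{3} + 2·v_{4} + v_{6}  so sig = [2:1,1,2]
  • {5,7}:  v_{5} + v_{7} = v_{6} + 2·v_{8} + v_{9}  so sig = [2:1,1,2]
  • {5,11}:  v_{5} + v_{11} = 2·v_{4} + v_{6}  so sig = [2:1,2]
  • {2,6,9}:  v_{2} + v_{6} + v_{9} = 0  so sig = [3:]
  • {3,4,10}:  v_{3} + v_{4} + v_{10} = 0  so sig = [3:]
  • {0,2,6}:  v_{0} + v_{2} + v_{6} = v_{11}  so sig = [3:1]
  • {1,4,10}:  v_{1} + v_{4} + v_{10} = v_{11}  so sig = [3:1]
  • {3,8,10}:  v_{3} + v_{8} + v_{10} = v_{7}  so sig = [3:1]
  • {3,5,10}:  v_{3} + v_{5} + v_{10} = v_{6} + v_{8} + v_{9}  so sig = [3:1,1,1]
  • {4,6,8,9}:  v_{4} + v_{6} + v_{8} + v_{9} = v_{5}  so sig = [4:1]

Sorted signature multiset PRS(X):
[[2:], [2:1], [2:1], [2:1], [2:1], [2:1,1], [2:1,1], [2:1,1], [2:1,1,1], [2:1,1,1], [2:1,1,1,1], [2:1,1,2], [2:1,1,2], [2:1,1,2], [2:1,2], [3:], [3:], [3:1], [3:1], [3:1], [3:1,1,1], [4:1]]


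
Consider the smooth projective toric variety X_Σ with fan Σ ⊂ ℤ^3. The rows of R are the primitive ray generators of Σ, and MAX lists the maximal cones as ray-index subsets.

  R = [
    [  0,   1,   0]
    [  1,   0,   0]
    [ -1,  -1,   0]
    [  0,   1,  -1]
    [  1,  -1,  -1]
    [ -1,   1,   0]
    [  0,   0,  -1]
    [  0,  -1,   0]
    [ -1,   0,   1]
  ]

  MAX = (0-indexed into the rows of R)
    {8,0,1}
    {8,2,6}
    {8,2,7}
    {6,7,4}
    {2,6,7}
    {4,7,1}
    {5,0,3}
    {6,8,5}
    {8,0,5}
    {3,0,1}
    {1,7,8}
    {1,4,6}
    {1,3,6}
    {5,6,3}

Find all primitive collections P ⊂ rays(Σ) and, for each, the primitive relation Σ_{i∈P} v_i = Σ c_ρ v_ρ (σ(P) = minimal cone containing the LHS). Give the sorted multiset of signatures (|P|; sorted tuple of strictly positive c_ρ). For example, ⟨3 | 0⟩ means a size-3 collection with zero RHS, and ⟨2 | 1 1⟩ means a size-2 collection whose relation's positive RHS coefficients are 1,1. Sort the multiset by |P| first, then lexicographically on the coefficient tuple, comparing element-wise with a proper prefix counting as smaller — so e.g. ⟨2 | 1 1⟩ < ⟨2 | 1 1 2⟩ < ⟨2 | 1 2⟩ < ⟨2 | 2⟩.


Minimal non-faces — 18 found among 9 rays, 14 max cones:

  • {0,7}:  v_{0} + v_{7} = 0  ⇒ sig = ⟨2 | 0⟩
  • {0,6}:  v_{0} + v_{6} = v_{3}  ⇒ sig = ⟨2 | 1⟩
  • {1,2}:  v_{1} + v_{2} = v_{7}  ⇒ sig = ⟨2 | 1⟩
  • {1,5}:  v_{1} + v_{5} = v_{0}  ⇒ sig = ⟨2 | 1⟩
  • {3,7}:  v_{3} + v_{7} = v_{6}  ⇒ sig = ⟨2 | 1⟩
  • {3,8}:  v_{3} + v_{8} = v_{5}  ⇒ sig = ⟨2 | 1⟩
  • {4,5}:  v_{4} + v_{5} = v_{6}  ⇒ sig = ⟨2 | 1⟩
  • {4,8}:  v_{4} + v_{8} = v_{7}  ⇒ sig = ⟨2 | 1⟩
  • {0,2}:  v_{0} + v_{2} = v_{6} + v_{8}  ⇒ sig = ⟨2 | 1 1⟩
  • {0,4}:  v_{0} + v_{4} = v_{1} + v_{6}  ⇒ sig = ⟨2 | 1 1⟩
  • {5,7}:  v_{5} + v_{7} = v_{6} + v_{8}  ⇒ sig = ⟨2 | 1 1⟩
  • {2,3}:  v_{2} + v_{3} = 2·v_{6} + v_{8}  ⇒ sig = ⟨2 | 1 2⟩
  • {2,4}:  v_{2} + v_{4} = v_{6} + 2·v_{7}  ⇒ sig = ⟨2 | 1 2⟩
  • {3,4}:  v_{3} + v_{4} = v_{1} + 2·v_{6}  ⇒ sig = ⟨2 | 1 2⟩
  • {2,5}:  v_{2} + v_{5} = 2·v_{6} + 2·v_{8}  ⇒ sig = ⟨2 | 2 2⟩
  • {1,6,8}:  v_{1} + v_{6} + v_{8} = 0  ⇒ sig = ⟨3 | 0⟩
  • {1,6,7}:  v_{1} + v_{6} + v_{7} = v_{4}  ⇒ sig = ⟨3 | 1⟩
  • {6,7,8}:  v_{6} + v_{7} + v_{8} = v_{2}  ⇒ sig = ⟨3 | 1⟩

so the primitive-relation signature multiset is
[⟨2 | 0⟩, ⟨2 | 1⟩, ⟨2 | 1⟩, ⟨2 | 1⟩, ⟨2 | 1⟩, ⟨2 | 1⟩, ⟨2 | 1⟩, ⟨2 | 1⟩, ⟨2 | 1 1⟩, ⟨2 | 1 1⟩, ⟨2 | 1 1⟩, ⟨2 | 1 2⟩, ⟨2 | 1 2⟩, ⟨2 | 1 2⟩, ⟨2 | 2 2⟩, ⟨3 | 0⟩, ⟨3 | 1⟩, ⟨3 | 1⟩]


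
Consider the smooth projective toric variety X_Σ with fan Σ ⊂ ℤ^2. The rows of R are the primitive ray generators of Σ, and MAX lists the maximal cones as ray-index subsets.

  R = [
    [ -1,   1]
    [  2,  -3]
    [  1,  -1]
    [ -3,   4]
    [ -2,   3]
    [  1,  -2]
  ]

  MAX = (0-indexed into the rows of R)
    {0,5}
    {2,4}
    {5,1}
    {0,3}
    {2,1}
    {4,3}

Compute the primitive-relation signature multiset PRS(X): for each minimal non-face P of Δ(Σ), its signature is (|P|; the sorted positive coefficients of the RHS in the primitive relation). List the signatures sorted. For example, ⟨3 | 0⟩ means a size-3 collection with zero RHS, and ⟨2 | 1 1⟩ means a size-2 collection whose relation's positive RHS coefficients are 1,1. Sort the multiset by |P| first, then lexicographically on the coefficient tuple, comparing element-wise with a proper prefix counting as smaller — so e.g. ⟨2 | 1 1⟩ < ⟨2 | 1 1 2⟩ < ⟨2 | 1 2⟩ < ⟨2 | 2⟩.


The 9 primitive collections of Σ (r=6, n=2):

  {0,2}:  v_{0} + v_{2} = 0 — sig = ⟨2 | 0⟩
  {1,4}:  v_{1} + v_{4} = 0 — sig = ⟨2 | 0⟩
  {0,1}:  v_{0} + v_{1} = v_{5} — sig = ⟨2 | 1⟩
  {0,4}:  v_{0} + v_{4} = v_{3} — sig = ⟨2 | 1⟩
  {1,3}:  v_{1} + v_{3} = v_{0} — sig = ⟨2 | 1⟩
  {2,3}:  v_{2} + v_{3} = v_{4} — sig = ⟨2 | 1⟩
  {2,5}:  v_{2} + v_{5} = v_{1} — sig = ⟨2 | 1⟩
  {4,5}:  v_{4} + v_{5} = v_{0} — sig = ⟨2 | 1⟩
  {3,5}:  v_{3} + v_{5} = 2·v_{0} — sig = ⟨2 | 2⟩

so the primitive-relation signature multiset is
    |P|=2: 9 collections, coeffs (), (), (1), (1), (1), (1), (1), (1), (2)


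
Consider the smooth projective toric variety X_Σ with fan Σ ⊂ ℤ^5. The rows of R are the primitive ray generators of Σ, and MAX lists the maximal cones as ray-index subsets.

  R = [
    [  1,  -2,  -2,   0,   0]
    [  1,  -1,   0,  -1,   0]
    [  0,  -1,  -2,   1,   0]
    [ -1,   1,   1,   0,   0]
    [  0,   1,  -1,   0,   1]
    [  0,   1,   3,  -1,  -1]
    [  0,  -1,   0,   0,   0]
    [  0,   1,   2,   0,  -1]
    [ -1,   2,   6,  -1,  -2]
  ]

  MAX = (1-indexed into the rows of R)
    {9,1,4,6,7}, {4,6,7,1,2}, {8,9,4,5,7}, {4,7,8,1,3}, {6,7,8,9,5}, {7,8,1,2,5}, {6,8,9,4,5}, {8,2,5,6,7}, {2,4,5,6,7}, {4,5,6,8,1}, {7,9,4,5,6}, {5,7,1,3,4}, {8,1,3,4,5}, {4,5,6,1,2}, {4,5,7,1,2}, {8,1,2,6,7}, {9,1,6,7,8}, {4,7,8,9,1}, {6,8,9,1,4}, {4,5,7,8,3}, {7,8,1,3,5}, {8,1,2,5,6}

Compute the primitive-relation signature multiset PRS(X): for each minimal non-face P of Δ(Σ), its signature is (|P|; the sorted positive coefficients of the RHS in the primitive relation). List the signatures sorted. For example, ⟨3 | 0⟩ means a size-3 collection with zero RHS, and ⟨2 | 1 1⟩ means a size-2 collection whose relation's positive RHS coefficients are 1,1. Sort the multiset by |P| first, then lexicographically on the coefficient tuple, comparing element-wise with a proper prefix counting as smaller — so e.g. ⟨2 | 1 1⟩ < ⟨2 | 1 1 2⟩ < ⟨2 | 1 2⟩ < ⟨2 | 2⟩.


|primitive collections| = 9. Relations:

  • {2,3}:  v_{2} + v_{3} = v_{1}  ⟹  sig = ⟨2 | 1⟩
  • {3,6}:  v_{3} + v_{6} = v_{1} + v_{4} + v_{8}  ⟹  sig = ⟨2 | 1 1 1⟩
  • {3,9}:  v_{3} + v_{9} = v_{1} + 2·v_{4} + v_{7} + 2·v_{8}  ⟹  sig = ⟨2 | 1 1 2 2⟩
  • {2,9}:  v_{2} + v_{9} = 2·v_{6} + v_{7}  ⟹  sig = ⟨2 | 1 2⟩
  • {1,5,9}:  v_{1} + v_{5} + v_{9} = v_{6}  ⟹  sig = ⟨3 | 1⟩
  • {2,4,8}:  v_{2} + v_{4} + v_{8} = v_{6}  ⟹  sig = ⟨3 | 1⟩
  • {1,5,6,7}:  v_{1} + v_{5} + v_{6} + v_{7} = v_{2}  ⟹  sig = ⟨4 | 1⟩
  • {4,6,7,8}:  v_{4} + v_{6} + v_{7} + v_{8} = v_{9}  ⟹  sig = ⟨4 | 1⟩
  • {1,4,5,7,8}:  v_{1} + v_{4} + v_{5} + v_{7} + v_{8} = 0  ⟹  sig = ⟨5 | 0⟩

so the primitive-relation signature multiset is
    |P|=2: 4 collections, coeffs (1), (1,1,1), (1,1,2,2), (1,2)
    |P|=3: 2 collections, coeffs (1), (1)
    |P|=4: 2 collections, coeffs (1), (1)
    |P|=5: 1 collection, coeffs ()


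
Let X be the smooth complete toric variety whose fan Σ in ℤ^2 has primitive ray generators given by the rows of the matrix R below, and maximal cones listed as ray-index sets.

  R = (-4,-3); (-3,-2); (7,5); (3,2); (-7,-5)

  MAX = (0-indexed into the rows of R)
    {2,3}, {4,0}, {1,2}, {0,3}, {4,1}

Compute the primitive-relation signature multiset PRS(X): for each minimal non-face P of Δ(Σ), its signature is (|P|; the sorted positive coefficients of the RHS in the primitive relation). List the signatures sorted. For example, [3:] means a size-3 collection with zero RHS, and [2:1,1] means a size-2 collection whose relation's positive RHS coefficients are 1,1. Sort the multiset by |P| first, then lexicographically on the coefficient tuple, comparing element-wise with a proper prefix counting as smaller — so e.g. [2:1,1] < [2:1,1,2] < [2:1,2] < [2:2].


The 5 primitive collections of Σ (r=5, n=2):

  P = {1,3}:  v_{1} + v_{3} = 0  ⇒ sig = [2:]
  P = {2,4}:  v_{2} + v_{4} = 0  ⇒ sig = [2:]
  P = {0,1}:  v_{0} + v_{1} = v_{4}  ⇒ sig = [2:1]
  P = {0,2}:  v_{0} + v_{2} = v_{3}  ⇒ sig = [2:1]
  P = {3,4}:  v_{3} + v_{4} = v_{0}  ⇒ sig = [2:1]

Signatures (|P|; sorted positive RHS coefficients), sorted:
    |P|=2: 5 collections, coeffs (), (), (1), (1), (1)


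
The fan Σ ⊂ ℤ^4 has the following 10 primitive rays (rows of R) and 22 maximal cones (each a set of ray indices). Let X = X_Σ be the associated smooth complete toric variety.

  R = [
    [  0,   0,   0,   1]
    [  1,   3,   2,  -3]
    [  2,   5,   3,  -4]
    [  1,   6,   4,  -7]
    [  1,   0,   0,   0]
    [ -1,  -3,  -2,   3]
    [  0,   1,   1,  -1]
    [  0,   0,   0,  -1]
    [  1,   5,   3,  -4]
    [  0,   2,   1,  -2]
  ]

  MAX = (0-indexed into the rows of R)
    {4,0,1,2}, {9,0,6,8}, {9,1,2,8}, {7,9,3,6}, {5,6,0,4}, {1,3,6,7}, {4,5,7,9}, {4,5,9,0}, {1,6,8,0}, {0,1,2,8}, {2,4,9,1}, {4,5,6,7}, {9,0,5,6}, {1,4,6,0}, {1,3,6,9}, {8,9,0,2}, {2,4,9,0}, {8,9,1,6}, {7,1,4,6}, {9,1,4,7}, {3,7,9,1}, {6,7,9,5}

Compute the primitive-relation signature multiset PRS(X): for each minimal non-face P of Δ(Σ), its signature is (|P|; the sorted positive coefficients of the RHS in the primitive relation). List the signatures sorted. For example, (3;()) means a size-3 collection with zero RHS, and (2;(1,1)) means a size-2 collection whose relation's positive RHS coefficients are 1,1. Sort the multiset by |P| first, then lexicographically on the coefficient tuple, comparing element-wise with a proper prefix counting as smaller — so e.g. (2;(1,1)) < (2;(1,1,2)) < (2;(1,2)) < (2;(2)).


16 collections generate NE(X_Σ); each relation:

  {0,7}:  v_{0} + v_{7} = 0  ⇒ sig = (2;())
  {1,5}:  v_{1} + v_{5} = 0  ⇒ sig = (2;())
  {4,8}:  v_{4} + v_{8} = v_{2}  ⇒ sig = (2;(1))
  {5,8}:  v_{5} + v_{8} = v_{0} + v_{9}  ⇒ sig = (2;(1,1))
  {7,8}:  v_{7} + v_{8} = v_{1} + v_{9}  ⇒ sig = (2;(1,1))
  {0,3}:  v_{0} + v_{3} = v_{1} + v_{6} + v_{9}  ⇒ sig = (2;(1,1,1))
  {2,5}:  v_{2} + v_{5} = v_{0} + v_{4} + v_{9}  ⇒ sig = (2;(1,1,1))
  {2,7}:  v_{2} + v_{7} = v_{1} + v_{4} + v_{9}  ⇒ sig = (2;(1,1,1))
  {3,5}:  v_{3} + v_{5} = v_{6} + v_{7} + v_{9}  ⇒ sig = (2;(1,1,1))
  {2,6}:  v_{2} + v_{6} = v_{0} + 2·v_{1}  ⇒ sig = (2;(1,2))
  {3,4}:  v_{3} + v_{4} = 2·v_{1} + v_{7}  ⇒ sig = (2;(1,2))
  {3,8}:  v_{3} + v_{8} = 2·v_{1} + v_{6} + 2·v_{9}  ⇒ sig = (2;(1,2,2))
  {2,3}:  v_{2} + v_{3} = 3·v_{1} + v_{9}  ⇒ sig = (2;(1,3))
  {0,1,9}:  v_{0} + v_{1} + v_{9} = v_{8}  ⇒ sig = (3;(1))
  {4,6,9}:  v_{4} + v_{6} + v_{9} = v_{1}  ⇒ sig = (3;(1))
  {1,6,7,9}:  v_{1} + v_{6} + v_{7} + v_{9} = v_{3}  ⇒ sig = (4;(1))

Hence PRS(X_Σ) =
{ (2;()) ×2,  (2;(1)),  (2;(1,1)) ×2,  (2;(1,1,1)) ×4,  (2;(1,2)) ×2,  (2;(1,2,2)),  (2;(1,3)),  (3;(1)) ×2,  (4;(1)) }


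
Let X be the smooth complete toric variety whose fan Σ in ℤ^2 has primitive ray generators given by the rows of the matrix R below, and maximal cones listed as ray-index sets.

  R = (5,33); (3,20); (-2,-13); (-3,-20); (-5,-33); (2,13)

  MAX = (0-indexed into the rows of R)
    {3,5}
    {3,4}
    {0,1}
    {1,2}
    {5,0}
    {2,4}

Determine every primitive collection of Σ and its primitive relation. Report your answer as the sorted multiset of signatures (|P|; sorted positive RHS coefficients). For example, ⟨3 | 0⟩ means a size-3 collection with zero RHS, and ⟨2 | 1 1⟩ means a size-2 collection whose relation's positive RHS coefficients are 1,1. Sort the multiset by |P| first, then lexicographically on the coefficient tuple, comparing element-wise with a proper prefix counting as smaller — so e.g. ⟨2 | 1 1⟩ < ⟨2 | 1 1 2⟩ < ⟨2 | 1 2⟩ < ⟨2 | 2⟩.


9 minimal non-faces of Δ(Σ) (on 6 rays):

  • {0,4}:  v_{0} + v_{4} = 0  ⇒ sig = ⟨2 | 0⟩
  • {1,3}:  v_{1} + v_{3} = 0  ⇒ sig = ⟨2 | 0⟩
  • {2,5}:  v_{2} + v_{5} = 0  ⇒ sig = ⟨2 | 0⟩
  • {0,2}:  v_{0} + v_{2} = v_{1}  ⇒ sig = ⟨2 | 1⟩
  • {0,3}:  v_{0} + v_{3} = v_{5}  ⇒ sig = ⟨2 | 1⟩
  • {1,4}:  v_{1} + v_{4} = v_{2}  ⇒ sig = ⟨2 | 1⟩
  • {1,5}:  v_{1} + v_{5} = v_{0}  ⇒ sig = ⟨2 | 1⟩
  • {2,3}:  v_{2} + v_{3} = v_{4}  ⇒ sig = ⟨2 | 1⟩
  • {4,5}:  v_{4} + v_{5} = v_{3}  ⇒ sig = ⟨2 | 1⟩

Hence PRS(X_Σ) =
    ⟨2 | 0⟩
    ⟨2 | 0⟩
    ⟨2 | 0⟩
    ⟨2 | 1⟩
    ⟨2 | 1⟩
    ⟨2 | 1⟩
    ⟨2 | 1⟩
    ⟨2 | 1⟩
    ⟨2 | 1⟩


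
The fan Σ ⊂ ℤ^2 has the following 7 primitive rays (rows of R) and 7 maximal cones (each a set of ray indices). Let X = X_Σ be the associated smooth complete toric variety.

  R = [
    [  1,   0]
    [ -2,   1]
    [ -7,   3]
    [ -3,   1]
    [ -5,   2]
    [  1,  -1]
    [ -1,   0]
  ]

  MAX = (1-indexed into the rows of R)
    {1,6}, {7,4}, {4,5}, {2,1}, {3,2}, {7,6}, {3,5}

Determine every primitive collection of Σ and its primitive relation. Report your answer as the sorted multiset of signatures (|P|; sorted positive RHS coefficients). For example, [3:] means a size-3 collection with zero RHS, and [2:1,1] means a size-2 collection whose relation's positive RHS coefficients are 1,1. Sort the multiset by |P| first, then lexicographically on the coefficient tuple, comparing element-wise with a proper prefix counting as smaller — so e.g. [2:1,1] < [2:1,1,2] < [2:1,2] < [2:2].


Minimal non-faces — 14 found among 7 rays, 7 max cones:

  • {1,7}:  v_{1} + v_{7} = 0  ⇒ sig = [2:]
  • {1,4}:  v_{1} + v_{4} = v_{2}  ⇒ sig = [2:1]
  • {2,4}:  v_{2} + v_{4} = v_{5}  ⇒ sig = [2:1]
  • {2,5}:  v_{2} + v_{5} = v_{3}  ⇒ sig = [2:1]
  • {2,6}:  v_{2} + v_{6} = v_{7}  ⇒ sig = [2:1]
  • {2,7}:  v_{2} + v_{7} = v_{4}  ⇒ sig = [2:1]
  • {3,7}:  v_{3} + v_{7} = v_{4} + v_{5}  ⇒ sig = [2:1,1]
  • {5,6}:  v_{5} + v_{6} = v_{4} + v_{7}  ⇒ sig = [2:1,1]
  • {1,5}:  v_{1} + v_{5} = 2·v_{2}  ⇒ sig = [2:2]
  • {3,4}:  v_{3} + v_{4} = 2·v_{5}  ⇒ sig = [2:2]
  • {3,6}:  v_{3} + v_{6} = 2·v_{4}  ⇒ sig = [2:2]
  • {4,6}:  v_{4} + v_{6} = 2·v_{7}  ⇒ sig = [2:2]
  • {5,7}:  v_{5} + v_{7} = 2·v_{4}  ⇒ sig = [2:2]
  • {1,3}:  v_{1} + v_{3} = 3·v_{2}  ⇒ sig = [2:3]

Sorted signature multiset PRS(X):
{ [2:],  [2:1] ×5,  [2:1,1] ×2,  [2:2] ×5,  [2:3] }


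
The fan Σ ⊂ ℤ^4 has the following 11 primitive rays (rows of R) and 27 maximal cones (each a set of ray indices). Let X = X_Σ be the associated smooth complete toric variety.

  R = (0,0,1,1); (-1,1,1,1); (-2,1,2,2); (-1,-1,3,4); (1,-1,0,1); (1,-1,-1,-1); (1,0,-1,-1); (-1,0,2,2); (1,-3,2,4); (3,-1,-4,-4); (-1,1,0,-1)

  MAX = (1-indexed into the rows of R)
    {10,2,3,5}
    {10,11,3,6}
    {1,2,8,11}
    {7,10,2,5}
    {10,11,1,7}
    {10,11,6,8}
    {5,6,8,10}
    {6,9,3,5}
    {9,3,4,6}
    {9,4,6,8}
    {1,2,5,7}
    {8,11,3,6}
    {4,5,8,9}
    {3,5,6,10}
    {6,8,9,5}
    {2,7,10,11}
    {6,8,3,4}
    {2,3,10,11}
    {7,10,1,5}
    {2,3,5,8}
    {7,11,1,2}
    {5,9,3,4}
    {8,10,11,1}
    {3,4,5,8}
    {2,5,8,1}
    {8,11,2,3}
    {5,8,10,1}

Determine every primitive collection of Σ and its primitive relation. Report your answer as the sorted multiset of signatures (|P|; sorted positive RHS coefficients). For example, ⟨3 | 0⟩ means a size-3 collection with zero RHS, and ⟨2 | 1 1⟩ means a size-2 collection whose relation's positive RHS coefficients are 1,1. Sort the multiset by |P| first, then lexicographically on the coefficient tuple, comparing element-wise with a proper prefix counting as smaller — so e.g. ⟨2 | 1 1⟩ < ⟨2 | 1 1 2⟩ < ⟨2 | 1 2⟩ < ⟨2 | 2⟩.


Δ(Σ) — 11 vertices, 23 min non-faces:

  P={2,6}:  v_{2} + v_{6} = 0  ⇒ sig = ⟨2 | 0⟩
  P={5,11}:  v_{5} + v_{11} = 0  ⇒ sig = ⟨2 | 0⟩
  P={3,7}:  v_{3} + v_{7} = v_{2}  ⇒ sig = ⟨2 | 1⟩
  P={7,8}:  v_{7} + v_{8} = v_{1}  ⇒ sig = ⟨2 | 1⟩
  P={1,3}:  v_{1} + v_{3} = v_{2} + v_{8}  ⇒ sig = ⟨2 | 1 1⟩
  P={2,9}:  v_{2} + v_{9} = v_{4} + v_{5}  ⇒ sig = ⟨2 | 1 1⟩
  P={4,7}:  v_{4} + v_{7} = v_{5} + v_{8}  ⇒ sig = ⟨2 | 1 1⟩
  P={4,10}:  v_{4} + v_{10} = v_{5} + v_{6}  ⇒ sig = ⟨2 | 1 1⟩
  P={6,7}:  v_{6} + v_{7} = v_{8} + v_{10}  ⇒ sig = ⟨2 | 1 1⟩
  P={9,11}:  v_{9} + v_{11} = v_{4} + v_{6}  ⇒ sig = ⟨2 | 1 1⟩
  P={2,4}:  v_{2} + v_{4} = v_{3} + v_{5} + v_{8}  ⇒ sig = ⟨2 | 1 1 1⟩
  P={4,11}:  v_{4} + v_{11} = v_{3} + v_{6} + v_{8}  ⇒ sig = ⟨2 | 1 1 1⟩
  P={7,9}:  v_{7} + v_{9} = 2·v_{5} + v_{6} + v_{8}  ⇒ sig = ⟨2 | 1 1 2⟩
  P={1,4}:  v_{1} + v_{4} = v_{5} + 2·v_{8}  ⇒ sig = ⟨2 | 1 2⟩
  P={1,6}:  v_{1} + v_{6} = 2·v_{8} + v_{10}  ⇒ sig = ⟨2 | 1 2⟩
  P={1,9}:  v_{1} + v_{9} = 2·v_{5} + v_{6} + 2·v_{8}  ⇒ sig = ⟨2 | 1 2 2⟩
  P={9,10}:  v_{9} + v_{10} = 2·v_{5} + 2·v_{6}  ⇒ sig = ⟨2 | 2 2⟩
  P={3,8,10}:  v_{3} + v_{8} + v_{10} = 0  ⇒ sig = ⟨3 | 0⟩
  P={2,8,10}:  v_{2} + v_{8} + v_{10} = v_{7}  ⇒ sig = ⟨3 | 1⟩
  P={4,5,6}:  v_{4} + v_{5} + v_{6} = v_{9}  ⇒ sig = ⟨3 | 1⟩
  P={1,2,10}:  v_{1} + v_{2} + v_{10} = 2·v_{7}  ⇒ sig = ⟨3 | 2⟩
  P={3,8,9}:  v_{3} + v_{8} + v_{9} = 2·v_{4}  ⇒ sig = ⟨3 | 2⟩
  P={3,5,6,8}:  v_{3} + v_{5} + v_{6} + v_{8} = v_{4}  ⇒ sig = ⟨4 | 1⟩

Sorted signature multiset PRS(X):
    ⟨2 | 0⟩
    ⟨2 | 0⟩
    ⟨2 | 1⟩
    ⟨2 | 1⟩
    ⟨2 | 1 1⟩
    ⟨2 | 1 1⟩
    ⟨2 | 1 1⟩
    ⟨2 | 1 1⟩
    ⟨2 | 1 1⟩
    ⟨2 | 1 1⟩
    ⟨2 | 1 1 1⟩
    ⟨2 | 1 1 1⟩
    ⟨2 | 1 1 2⟩
    ⟨2 | 1 2⟩
    ⟨2 | 1 2⟩
    ⟨2 | 1 2 2⟩
    ⟨2 | 2 2⟩
    ⟨3 | 0⟩
    ⟨3 | 1⟩
    ⟨3 | 1⟩
    ⟨3 | 2⟩
    ⟨3 | 2⟩
    ⟨4 | 1⟩
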